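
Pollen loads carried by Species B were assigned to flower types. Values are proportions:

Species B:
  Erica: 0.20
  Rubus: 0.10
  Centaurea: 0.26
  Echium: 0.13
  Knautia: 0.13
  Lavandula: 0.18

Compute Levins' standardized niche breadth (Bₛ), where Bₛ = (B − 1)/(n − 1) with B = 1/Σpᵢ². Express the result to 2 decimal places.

Σpᵢ² = 0.20² + 0.10² + 0.26² + 0.13² + 0.13² + 0.18² = 0.0400 + 0.0100 + 0.0676 + 0.0169 + 0.0169 + 0.0324 = 0.1838
B = 1 / 0.1838 = 5.4407
Bₛ = (B − 1)/(n − 1) = (5.4407 − 1)/(6 − 1) = 4.4407/5 = 0.8881

0.89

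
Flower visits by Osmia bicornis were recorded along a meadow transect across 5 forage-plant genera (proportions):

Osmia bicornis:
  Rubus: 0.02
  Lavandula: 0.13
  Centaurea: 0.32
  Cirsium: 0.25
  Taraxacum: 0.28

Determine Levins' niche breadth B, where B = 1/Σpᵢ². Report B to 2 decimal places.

3.84

Σpᵢ² = 0.02² + 0.13² + 0.32² + 0.25² + 0.28² = 0.0004 + 0.0169 + 0.1024 + 0.0625 + 0.0784 = 0.2606
B = 1 / 0.2606 = 3.8373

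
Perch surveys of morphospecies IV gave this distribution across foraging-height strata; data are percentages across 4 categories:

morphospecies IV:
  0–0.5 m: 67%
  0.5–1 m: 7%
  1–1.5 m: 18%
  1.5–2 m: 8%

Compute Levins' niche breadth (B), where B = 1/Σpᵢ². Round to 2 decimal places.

Convert percentages to proportions (divide by 100).
Σpᵢ² = 0.67² + 0.07² + 0.18² + 0.08² = 0.4489 + 0.0049 + 0.0324 + 0.0064 = 0.4926
B = 1 / 0.4926 = 2.0300

2.03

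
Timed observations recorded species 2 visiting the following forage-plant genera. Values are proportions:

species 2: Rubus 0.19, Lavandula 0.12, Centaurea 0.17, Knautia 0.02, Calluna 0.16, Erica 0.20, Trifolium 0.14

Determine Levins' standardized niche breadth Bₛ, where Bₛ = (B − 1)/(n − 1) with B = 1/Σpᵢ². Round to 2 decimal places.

0.84

Σpᵢ² = 0.19² + 0.12² + 0.17² + 0.02² + 0.16² + 0.20² + 0.14² = 0.0361 + 0.0144 + 0.0289 + 0.0004 + 0.0256 + 0.0400 + 0.0196 = 0.1650
B = 1 / 0.1650 = 6.0606
Bₛ = (B − 1)/(n − 1) = (6.0606 − 1)/(7 − 1) = 5.0606/6 = 0.8434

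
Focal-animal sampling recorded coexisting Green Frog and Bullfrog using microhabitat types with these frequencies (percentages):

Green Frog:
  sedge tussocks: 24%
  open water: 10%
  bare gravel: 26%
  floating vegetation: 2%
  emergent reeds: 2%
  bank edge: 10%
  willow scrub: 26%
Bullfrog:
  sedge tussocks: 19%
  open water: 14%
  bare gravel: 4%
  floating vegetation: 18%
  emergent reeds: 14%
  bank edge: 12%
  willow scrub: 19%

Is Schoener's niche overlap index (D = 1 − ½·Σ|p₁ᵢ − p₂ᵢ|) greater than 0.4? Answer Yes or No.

Yes

Convert percentages to proportions (divide by 100).
Σ|p₁ᵢ − p₂ᵢ| = 0.05 + 0.04 + 0.22 + 0.16 + 0.12 + 0.02 + 0.07 = 0.68
D = 1 − ½ × 0.68 = 1 − 0.340 = 0.6600
D = 0.6600 > 0.4 → Yes.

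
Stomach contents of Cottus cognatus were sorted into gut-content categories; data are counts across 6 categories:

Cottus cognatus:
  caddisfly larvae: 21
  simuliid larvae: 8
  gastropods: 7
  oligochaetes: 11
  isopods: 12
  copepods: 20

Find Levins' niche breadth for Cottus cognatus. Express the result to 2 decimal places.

Proportions for Cottus cognatus (n=79): 21/79=0.2658, 8/79=0.1013, 7/79=0.0886, 11/79=0.1392, 12/79=0.1519, 20/79=0.2532
Σpᵢ² = 0.2658² + 0.1013² + 0.0886² + 0.1392² + 0.1519² + 0.2532² = 0.070650 + 0.010262 + 0.007850 + 0.019377 + 0.023074 + 0.064110 = 0.195323
B = 1 / 0.195323 = 5.1197

5.12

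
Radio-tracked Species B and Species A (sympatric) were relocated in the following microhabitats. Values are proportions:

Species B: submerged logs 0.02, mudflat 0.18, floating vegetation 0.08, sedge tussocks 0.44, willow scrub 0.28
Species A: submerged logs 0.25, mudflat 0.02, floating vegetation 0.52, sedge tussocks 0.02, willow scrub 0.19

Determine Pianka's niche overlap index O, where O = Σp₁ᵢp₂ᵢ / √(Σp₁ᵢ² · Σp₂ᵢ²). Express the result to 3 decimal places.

Σ p₁ᵢp₂ᵢ = 0.0050 + 0.0036 + 0.0416 + 0.0088 + 0.0532 = 0.1122
Σp_1ᵢ² = 0.02² + 0.18² + 0.08² + 0.44² + 0.28² = 0.0004 + 0.0324 + 0.0064 + 0.1936 + 0.0784 = 0.3112
Σp_2ᵢ² = 0.25² + 0.02² + 0.52² + 0.02² + 0.19² = 0.0625 + 0.0004 + 0.2704 + 0.0004 + 0.0361 = 0.3698
O = 0.1122 / √(0.3112 × 0.3698) = 0.1122 / 0.339237 = 0.33074

0.331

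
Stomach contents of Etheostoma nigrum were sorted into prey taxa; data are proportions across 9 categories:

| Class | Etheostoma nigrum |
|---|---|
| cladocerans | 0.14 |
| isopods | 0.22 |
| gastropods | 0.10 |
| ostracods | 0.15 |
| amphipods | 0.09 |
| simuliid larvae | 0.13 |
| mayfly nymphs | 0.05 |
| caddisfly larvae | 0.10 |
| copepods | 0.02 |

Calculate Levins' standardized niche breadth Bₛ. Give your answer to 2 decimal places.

0.78

Σpᵢ² = 0.14² + 0.22² + 0.10² + 0.15² + 0.09² + 0.13² + 0.05² + 0.10² + 0.02² = 0.0196 + 0.0484 + 0.0100 + 0.0225 + 0.0081 + 0.0169 + 0.0025 + 0.0100 + 0.0004 = 0.1384
B = 1 / 0.1384 = 7.2254
Bₛ = (B − 1)/(n − 1) = (7.2254 − 1)/(9 − 1) = 6.2254/8 = 0.7782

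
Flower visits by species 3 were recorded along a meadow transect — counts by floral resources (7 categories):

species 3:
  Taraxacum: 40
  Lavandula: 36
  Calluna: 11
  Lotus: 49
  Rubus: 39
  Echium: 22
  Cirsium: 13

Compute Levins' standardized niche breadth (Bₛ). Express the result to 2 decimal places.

Proportions for species 3 (n=210): 40/210=0.1905, 36/210=0.1714, 11/210=0.0524, 49/210=0.2333, 39/210=0.1857, 22/210=0.1048, 13/210=0.0619
Σpᵢ² = 0.1905² + 0.1714² + 0.0524² + 0.2333² + 0.1857² + 0.1048² + 0.0619² = 0.036290 + 0.029378 + 0.002746 + 0.054429 + 0.034484 + 0.010983 + 0.003832 = 0.172142
B = 1 / 0.172142 = 5.8092
Bₛ = (B − 1)/(n − 1) = (5.8092 − 1)/(7 − 1) = 4.8092/6 = 0.8015

0.80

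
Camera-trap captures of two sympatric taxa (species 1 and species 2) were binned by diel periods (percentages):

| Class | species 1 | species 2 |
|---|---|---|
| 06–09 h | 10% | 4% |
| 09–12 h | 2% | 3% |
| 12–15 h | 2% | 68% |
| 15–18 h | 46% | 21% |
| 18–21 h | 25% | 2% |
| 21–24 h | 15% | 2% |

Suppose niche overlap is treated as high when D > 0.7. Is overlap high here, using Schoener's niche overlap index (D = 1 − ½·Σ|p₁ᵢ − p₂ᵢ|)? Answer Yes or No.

Convert percentages to proportions (divide by 100).
Σ|p₁ᵢ − p₂ᵢ| = 0.06 + 0.01 + 0.66 + 0.25 + 0.23 + 0.13 = 1.34
D = 1 − ½ × 1.34 = 1 − 0.670 = 0.3300
D = 0.3300 < 0.7 → No.

No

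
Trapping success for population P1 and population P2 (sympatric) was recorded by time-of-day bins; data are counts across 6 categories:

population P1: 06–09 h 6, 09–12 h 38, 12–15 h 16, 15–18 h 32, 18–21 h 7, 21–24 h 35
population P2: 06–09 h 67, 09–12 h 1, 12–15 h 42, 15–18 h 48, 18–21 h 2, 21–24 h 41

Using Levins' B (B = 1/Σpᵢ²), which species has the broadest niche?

population P1

Proportions for population P1 (n=134): 6/134=0.0448, 38/134=0.2836, 16/134=0.1194, 32/134=0.2388, 7/134=0.0522, 35/134=0.2612
Proportions for population P2 (n=201): 67/201=0.3333, 1/201=0.0050, 42/201=0.2090, 48/201=0.2388, 2/201=0.0100, 41/201=0.2040
Σp_P1ᵢ² = 0.0448² + 0.2836² + 0.1194² + 0.2388² + 0.0522² + 0.2612² = 0.002007 + 0.080429 + 0.014256 + 0.057025 + 0.002725 + 0.068225 = 0.224667
B_P1 = 1 / 0.224667 = 4.4510
Σp_P2ᵢ² = 0.3333² + 0.0050² + 0.2090² + 0.2388² + 0.0100² + 0.2040² = 0.111089 + 0.000025 + 0.043681 + 0.057025 + 0.000100 + 0.041616 = 0.253536
B_P2 = 1 / 0.253536 = 3.9442
Highest B → broadest niche (most generalist): population P1 (B = 4.45).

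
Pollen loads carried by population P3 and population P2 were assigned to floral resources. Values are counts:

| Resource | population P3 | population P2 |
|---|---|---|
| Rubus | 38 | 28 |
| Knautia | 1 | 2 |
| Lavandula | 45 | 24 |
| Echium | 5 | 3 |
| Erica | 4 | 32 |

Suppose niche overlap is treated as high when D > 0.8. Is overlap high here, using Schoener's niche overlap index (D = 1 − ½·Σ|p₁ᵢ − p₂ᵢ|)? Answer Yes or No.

No

Proportions for population P3 (n=93): 38/93=0.4086, 1/93=0.0108, 45/93=0.4839, 5/93=0.0538, 4/93=0.0430
Proportions for population P2 (n=89): 28/89=0.3146, 2/89=0.0225, 24/89=0.2697, 3/89=0.0337, 32/89=0.3596
Σ|p₁ᵢ − p₂ᵢ| = 0.0940 + 0.0117 + 0.2142 + 0.0201 + 0.3166 = 0.6566
D = 1 − ½ × 0.6566 = 1 − 0.32830 = 0.67170
D = 0.67170 < 0.8 → No.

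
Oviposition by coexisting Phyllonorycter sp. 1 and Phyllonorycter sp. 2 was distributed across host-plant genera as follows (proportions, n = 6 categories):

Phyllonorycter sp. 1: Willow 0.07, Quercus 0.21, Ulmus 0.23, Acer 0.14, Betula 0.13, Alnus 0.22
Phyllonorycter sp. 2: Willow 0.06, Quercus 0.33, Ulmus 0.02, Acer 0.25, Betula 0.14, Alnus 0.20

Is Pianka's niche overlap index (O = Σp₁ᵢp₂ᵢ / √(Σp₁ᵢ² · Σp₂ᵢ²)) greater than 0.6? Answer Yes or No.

Yes

Σ p₁ᵢp₂ᵢ = 0.0042 + 0.0693 + 0.0046 + 0.0350 + 0.0182 + 0.0440 = 0.1753
Σp_1ᵢ² = 0.07² + 0.21² + 0.23² + 0.14² + 0.13² + 0.22² = 0.0049 + 0.0441 + 0.0529 + 0.0196 + 0.0169 + 0.0484 = 0.1868
Σp_2ᵢ² = 0.06² + 0.33² + 0.02² + 0.25² + 0.14² + 0.20² = 0.0036 + 0.1089 + 0.0004 + 0.0625 + 0.0196 + 0.0400 = 0.2350
O = 0.1753 / √(0.1868 × 0.2350) = 0.1753 / 0.20952 = 0.8367
O = 0.8367 > 0.6 → Yes.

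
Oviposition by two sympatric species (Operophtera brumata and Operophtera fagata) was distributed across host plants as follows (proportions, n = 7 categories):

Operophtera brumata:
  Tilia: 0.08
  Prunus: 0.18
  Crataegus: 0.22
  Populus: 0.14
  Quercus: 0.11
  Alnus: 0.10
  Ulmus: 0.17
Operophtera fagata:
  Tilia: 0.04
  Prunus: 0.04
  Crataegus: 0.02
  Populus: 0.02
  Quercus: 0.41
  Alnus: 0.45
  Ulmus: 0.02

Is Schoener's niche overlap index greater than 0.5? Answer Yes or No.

Σ|p₁ᵢ − p₂ᵢ| = 0.04 + 0.14 + 0.20 + 0.12 + 0.30 + 0.35 + 0.15 = 1.30
D = 1 − ½ × 1.30 = 1 − 0.650 = 0.3500
D = 0.3500 < 0.5 → No.

No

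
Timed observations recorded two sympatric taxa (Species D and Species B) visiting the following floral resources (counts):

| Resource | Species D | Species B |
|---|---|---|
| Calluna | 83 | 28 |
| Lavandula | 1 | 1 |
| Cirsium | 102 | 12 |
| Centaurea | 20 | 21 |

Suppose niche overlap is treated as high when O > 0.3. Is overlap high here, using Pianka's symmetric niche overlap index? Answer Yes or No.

Proportions for Species D (n=206): 83/206=0.4029, 1/206=0.0049, 102/206=0.4951, 20/206=0.0971
Proportions for Species B (n=62): 28/62=0.4516, 1/62=0.0161, 12/62=0.1935, 21/62=0.3387
Σ p₁ᵢp₂ᵢ = 0.181950 + 0.000079 + 0.095802 + 0.032888 = 0.310719
Σp_1ᵢ² = 0.4029² + 0.0049² + 0.4951² + 0.0971² = 0.162328 + 0.000024 + 0.245124 + 0.009428 = 0.416904
Σp_2ᵢ² = 0.4516² + 0.0161² + 0.1935² + 0.3387² = 0.203943 + 0.000259 + 0.037442 + 0.114718 = 0.356362
O = 0.310719 / √(0.416904 × 0.356362) = 0.310719 / 0.3854462 = 0.8061
O = 0.8061 > 0.3 → Yes.

Yes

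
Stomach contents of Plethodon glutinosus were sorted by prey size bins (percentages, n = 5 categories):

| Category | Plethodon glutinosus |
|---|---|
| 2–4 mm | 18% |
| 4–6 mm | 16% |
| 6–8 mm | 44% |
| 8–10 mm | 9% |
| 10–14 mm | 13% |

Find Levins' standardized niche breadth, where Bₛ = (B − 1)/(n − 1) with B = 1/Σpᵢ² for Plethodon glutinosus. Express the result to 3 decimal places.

0.654

Convert percentages to proportions (divide by 100).
Σpᵢ² = 0.18² + 0.16² + 0.44² + 0.09² + 0.13² = 0.0324 + 0.0256 + 0.1936 + 0.0081 + 0.0169 = 0.2766
B = 1 / 0.2766 = 3.61533
Bₛ = (B − 1)/(n − 1) = (3.61533 − 1)/(5 − 1) = 2.61533/4 = 0.65383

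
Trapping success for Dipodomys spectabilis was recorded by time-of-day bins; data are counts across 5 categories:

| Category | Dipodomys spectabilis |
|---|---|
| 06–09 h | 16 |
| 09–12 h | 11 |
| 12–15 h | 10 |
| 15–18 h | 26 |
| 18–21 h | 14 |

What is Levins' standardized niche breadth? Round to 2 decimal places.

Proportions for Dipodomys spectabilis (n=77): 16/77=0.2078, 11/77=0.1429, 10/77=0.1299, 26/77=0.3377, 14/77=0.1818
Σpᵢ² = 0.2078² + 0.1429² + 0.1299² + 0.3377² + 0.1818² = 0.043181 + 0.020420 + 0.016874 + 0.114041 + 0.033051 = 0.227567
B = 1 / 0.227567 = 4.3943
Bₛ = (B − 1)/(n − 1) = (4.3943 − 1)/(5 − 1) = 3.3943/4 = 0.8486

0.85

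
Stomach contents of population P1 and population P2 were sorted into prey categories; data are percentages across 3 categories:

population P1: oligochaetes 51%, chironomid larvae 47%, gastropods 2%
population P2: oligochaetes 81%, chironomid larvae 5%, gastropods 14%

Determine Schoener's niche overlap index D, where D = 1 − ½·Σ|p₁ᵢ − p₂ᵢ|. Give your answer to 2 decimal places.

0.58

Convert percentages to proportions (divide by 100).
Σ|p₁ᵢ − p₂ᵢ| = 0.30 + 0.42 + 0.12 = 0.84
D = 1 − ½ × 0.84 = 1 − 0.420 = 0.5800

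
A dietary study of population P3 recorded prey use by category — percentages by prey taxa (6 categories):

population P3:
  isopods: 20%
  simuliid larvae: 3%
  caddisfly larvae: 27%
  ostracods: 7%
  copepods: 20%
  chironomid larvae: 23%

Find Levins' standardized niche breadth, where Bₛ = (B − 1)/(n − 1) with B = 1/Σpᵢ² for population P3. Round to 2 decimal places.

Convert percentages to proportions (divide by 100).
Σpᵢ² = 0.20² + 0.03² + 0.27² + 0.07² + 0.20² + 0.23² = 0.0400 + 0.0009 + 0.0729 + 0.0049 + 0.0400 + 0.0529 = 0.2116
B = 1 / 0.2116 = 4.7259
Bₛ = (B − 1)/(n − 1) = (4.7259 − 1)/(6 − 1) = 3.7259/5 = 0.7452

0.75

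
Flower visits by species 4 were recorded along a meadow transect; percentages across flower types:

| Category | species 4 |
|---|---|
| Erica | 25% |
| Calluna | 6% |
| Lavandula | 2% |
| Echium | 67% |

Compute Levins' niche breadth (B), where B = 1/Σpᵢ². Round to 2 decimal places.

Convert percentages to proportions (divide by 100).
Σpᵢ² = 0.25² + 0.06² + 0.02² + 0.67² = 0.0625 + 0.0036 + 0.0004 + 0.4489 = 0.5154
B = 1 / 0.5154 = 1.9402

1.94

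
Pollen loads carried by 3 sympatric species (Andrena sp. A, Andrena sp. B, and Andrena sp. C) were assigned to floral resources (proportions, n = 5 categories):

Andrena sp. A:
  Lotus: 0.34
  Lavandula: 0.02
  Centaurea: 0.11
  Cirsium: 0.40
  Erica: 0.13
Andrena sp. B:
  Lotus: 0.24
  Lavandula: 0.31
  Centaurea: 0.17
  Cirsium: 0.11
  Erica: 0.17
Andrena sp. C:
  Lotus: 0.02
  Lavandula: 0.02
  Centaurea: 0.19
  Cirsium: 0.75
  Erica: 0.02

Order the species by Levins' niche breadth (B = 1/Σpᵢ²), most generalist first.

Andrena sp. B > Andrena sp. A > Andrena sp. C

Σp_Aᵢ² = 0.34² + 0.02² + 0.11² + 0.40² + 0.13² = 0.1156 + 0.0004 + 0.0121 + 0.1600 + 0.0169 = 0.3050
B_A = 1 / 0.3050 = 3.2787
Σp_Bᵢ² = 0.24² + 0.31² + 0.17² + 0.11² + 0.17² = 0.0576 + 0.0961 + 0.0289 + 0.0121 + 0.0289 = 0.2236
B_B = 1 / 0.2236 = 4.4723
Σp_Cᵢ² = 0.02² + 0.02² + 0.19² + 0.75² + 0.02² = 0.0004 + 0.0004 + 0.0361 + 0.5625 + 0.0004 = 0.5998
B_C = 1 / 0.5998 = 1.6672
Ranking by B (broadest → narrowest): Andrena sp. B (4.47) > Andrena sp. A (3.28) > Andrena sp. C (1.67)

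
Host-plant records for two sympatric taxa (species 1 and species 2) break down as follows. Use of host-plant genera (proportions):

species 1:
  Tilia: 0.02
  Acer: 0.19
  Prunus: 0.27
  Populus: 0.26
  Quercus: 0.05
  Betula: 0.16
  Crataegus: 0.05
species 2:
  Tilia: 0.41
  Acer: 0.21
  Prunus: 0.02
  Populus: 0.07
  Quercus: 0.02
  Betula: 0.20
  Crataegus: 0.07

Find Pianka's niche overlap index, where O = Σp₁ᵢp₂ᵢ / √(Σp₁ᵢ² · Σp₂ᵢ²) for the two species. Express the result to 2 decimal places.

Σ p₁ᵢp₂ᵢ = 0.0082 + 0.0399 + 0.0054 + 0.0182 + 0.0010 + 0.0320 + 0.0035 = 0.1082
Σp_1ᵢ² = 0.02² + 0.19² + 0.27² + 0.26² + 0.05² + 0.16² + 0.05² = 0.0004 + 0.0361 + 0.0729 + 0.0676 + 0.0025 + 0.0256 + 0.0025 = 0.2076
Σp_2ᵢ² = 0.41² + 0.21² + 0.02² + 0.07² + 0.02² + 0.20² + 0.07² = 0.1681 + 0.0441 + 0.0004 + 0.0049 + 0.0004 + 0.0400 + 0.0049 = 0.2628
O = 0.1082 / √(0.2076 × 0.2628) = 0.1082 / 0.23357 = 0.4632

0.46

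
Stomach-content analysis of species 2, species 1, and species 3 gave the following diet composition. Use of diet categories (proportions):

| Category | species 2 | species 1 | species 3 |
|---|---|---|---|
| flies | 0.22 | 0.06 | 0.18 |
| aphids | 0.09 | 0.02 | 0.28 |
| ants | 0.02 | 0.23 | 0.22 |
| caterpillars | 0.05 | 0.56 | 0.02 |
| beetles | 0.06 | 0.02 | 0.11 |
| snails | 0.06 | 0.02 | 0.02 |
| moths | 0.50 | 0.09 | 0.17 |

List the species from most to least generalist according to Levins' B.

species 3 > species 2 > species 1

Σp_2ᵢ² = 0.22² + 0.09² + 0.02² + 0.05² + 0.06² + 0.06² + 0.50² = 0.0484 + 0.0081 + 0.0004 + 0.0025 + 0.0036 + 0.0036 + 0.2500 = 0.3166
B_2 = 1 / 0.3166 = 3.1586
Σp_1ᵢ² = 0.06² + 0.02² + 0.23² + 0.56² + 0.02² + 0.02² + 0.09² = 0.0036 + 0.0004 + 0.0529 + 0.3136 + 0.0004 + 0.0004 + 0.0081 = 0.3794
B_1 = 1 / 0.3794 = 2.6357
Σp_3ᵢ² = 0.18² + 0.28² + 0.22² + 0.02² + 0.11² + 0.02² + 0.17² = 0.0324 + 0.0784 + 0.0484 + 0.0004 + 0.0121 + 0.0004 + 0.0289 = 0.2010
B_3 = 1 / 0.2010 = 4.9751
Ranking by B (broadest → narrowest): species 3 (4.98) > species 2 (3.16) > species 1 (2.64)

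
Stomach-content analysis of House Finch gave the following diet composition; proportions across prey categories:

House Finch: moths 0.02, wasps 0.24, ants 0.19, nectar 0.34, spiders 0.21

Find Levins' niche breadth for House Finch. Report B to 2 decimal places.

3.94

Σpᵢ² = 0.02² + 0.24² + 0.19² + 0.34² + 0.21² = 0.0004 + 0.0576 + 0.0361 + 0.1156 + 0.0441 = 0.2538
B = 1 / 0.2538 = 3.9401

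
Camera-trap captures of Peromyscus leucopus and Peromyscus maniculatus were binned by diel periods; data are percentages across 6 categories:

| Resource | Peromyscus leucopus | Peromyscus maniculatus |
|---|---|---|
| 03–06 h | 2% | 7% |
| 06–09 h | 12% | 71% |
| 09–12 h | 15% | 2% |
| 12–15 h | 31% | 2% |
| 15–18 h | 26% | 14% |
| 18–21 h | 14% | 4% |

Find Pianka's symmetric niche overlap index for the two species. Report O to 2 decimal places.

0.40

Convert percentages to proportions (divide by 100).
Σ p₁ᵢp₂ᵢ = 0.0014 + 0.0852 + 0.0030 + 0.0062 + 0.0364 + 0.0056 = 0.1378
Σp_1ᵢ² = 0.02² + 0.12² + 0.15² + 0.31² + 0.26² + 0.14² = 0.0004 + 0.0144 + 0.0225 + 0.0961 + 0.0676 + 0.0196 = 0.2206
Σp_2ᵢ² = 0.07² + 0.71² + 0.02² + 0.02² + 0.14² + 0.04² = 0.0049 + 0.5041 + 0.0004 + 0.0004 + 0.0196 + 0.0016 = 0.5310
O = 0.1378 / √(0.2206 × 0.5310) = 0.1378 / 0.34226 = 0.4026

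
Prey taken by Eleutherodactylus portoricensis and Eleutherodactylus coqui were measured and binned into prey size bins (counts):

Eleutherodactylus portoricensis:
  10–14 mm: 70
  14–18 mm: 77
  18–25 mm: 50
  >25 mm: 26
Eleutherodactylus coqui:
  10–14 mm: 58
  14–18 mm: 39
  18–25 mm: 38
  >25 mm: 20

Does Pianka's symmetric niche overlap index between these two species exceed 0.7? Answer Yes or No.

Yes

Proportions for Eleutherodactylus portoricensis (n=223): 70/223=0.3139, 77/223=0.3453, 50/223=0.2242, 26/223=0.1166
Proportions for Eleutherodactylus coqui (n=155): 58/155=0.3742, 39/155=0.2516, 38/155=0.2452, 20/155=0.1290
Σ p₁ᵢp₂ᵢ = 0.117461 + 0.086877 + 0.054974 + 0.015041 = 0.274353
Σp_1ᵢ² = 0.3139² + 0.3453² + 0.2242² + 0.1166² = 0.098533 + 0.119232 + 0.050266 + 0.013596 = 0.281627
Σp_2ᵢ² = 0.3742² + 0.2516² + 0.2452² + 0.1290² = 0.140026 + 0.063303 + 0.060123 + 0.016641 = 0.280093
O = 0.274353 / √(0.281627 × 0.280093) = 0.274353 / 0.2808590 = 0.9768
O = 0.9768 > 0.7 → Yes.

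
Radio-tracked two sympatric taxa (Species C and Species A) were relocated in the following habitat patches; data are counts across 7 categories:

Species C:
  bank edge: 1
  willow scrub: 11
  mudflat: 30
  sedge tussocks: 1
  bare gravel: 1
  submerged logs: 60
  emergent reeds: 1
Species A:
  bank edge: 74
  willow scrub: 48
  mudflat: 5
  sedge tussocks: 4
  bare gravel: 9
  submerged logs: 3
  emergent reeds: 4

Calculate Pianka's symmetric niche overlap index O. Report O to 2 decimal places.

Proportions for Species C (n=105): 1/105=0.0095, 11/105=0.1048, 30/105=0.2857, 1/105=0.0095, 1/105=0.0095, 60/105=0.5714, 1/105=0.0095
Proportions for Species A (n=147): 74/147=0.5034, 48/147=0.3265, 5/147=0.0340, 4/147=0.0272, 9/147=0.0612, 3/147=0.0204, 4/147=0.0272
Σ p₁ᵢp₂ᵢ = 0.004782 + 0.034217 + 0.009714 + 0.000258 + 0.000581 + 0.011657 + 0.000258 = 0.061467
Σp_1ᵢ² = 0.0095² + 0.1048² + 0.2857² + 0.0095² + 0.0095² + 0.5714² + 0.0095² = 0.000090 + 0.010983 + 0.081624 + 0.000090 + 0.000090 + 0.326498 + 0.000090 = 0.419465
Σp_2ᵢ² = 0.5034² + 0.3265² + 0.0340² + 0.0272² + 0.0612² + 0.0204² + 0.0272² = 0.253412 + 0.106602 + 0.001156 + 0.000740 + 0.003745 + 0.000416 + 0.000740 = 0.366811
O = 0.061467 / √(0.419465 × 0.366811) = 0.061467 / 0.3922555 = 0.1567

0.16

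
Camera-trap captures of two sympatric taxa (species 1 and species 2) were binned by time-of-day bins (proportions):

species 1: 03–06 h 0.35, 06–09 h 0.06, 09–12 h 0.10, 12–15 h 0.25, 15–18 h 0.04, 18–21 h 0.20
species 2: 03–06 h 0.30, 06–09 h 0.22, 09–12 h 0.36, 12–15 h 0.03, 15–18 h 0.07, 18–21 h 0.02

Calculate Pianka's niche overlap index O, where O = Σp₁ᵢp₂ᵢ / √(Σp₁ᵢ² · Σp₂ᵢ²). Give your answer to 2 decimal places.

0.66

Σ p₁ᵢp₂ᵢ = 0.1050 + 0.0132 + 0.0360 + 0.0075 + 0.0028 + 0.0040 = 0.1685
Σp_1ᵢ² = 0.35² + 0.06² + 0.10² + 0.25² + 0.04² + 0.20² = 0.1225 + 0.0036 + 0.0100 + 0.0625 + 0.0016 + 0.0400 = 0.2402
Σp_2ᵢ² = 0.30² + 0.22² + 0.36² + 0.03² + 0.07² + 0.02² = 0.0900 + 0.0484 + 0.1296 + 0.0009 + 0.0049 + 0.0004 = 0.2742
O = 0.1685 / √(0.2402 × 0.2742) = 0.1685 / 0.25664 = 0.6566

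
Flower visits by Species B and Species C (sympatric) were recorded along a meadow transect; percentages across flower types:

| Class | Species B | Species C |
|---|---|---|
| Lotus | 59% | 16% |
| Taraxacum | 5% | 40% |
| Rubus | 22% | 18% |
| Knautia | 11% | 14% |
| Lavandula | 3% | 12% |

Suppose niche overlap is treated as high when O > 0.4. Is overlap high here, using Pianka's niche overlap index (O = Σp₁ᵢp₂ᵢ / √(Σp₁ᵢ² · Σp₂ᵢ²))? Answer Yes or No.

Convert percentages to proportions (divide by 100).
Σ p₁ᵢp₂ᵢ = 0.0944 + 0.0200 + 0.0396 + 0.0154 + 0.0036 = 0.1730
Σp_1ᵢ² = 0.59² + 0.05² + 0.22² + 0.11² + 0.03² = 0.3481 + 0.0025 + 0.0484 + 0.0121 + 0.0009 = 0.4120
Σp_2ᵢ² = 0.16² + 0.40² + 0.18² + 0.14² + 0.12² = 0.0256 + 0.1600 + 0.0324 + 0.0196 + 0.0144 = 0.2520
O = 0.1730 / √(0.4120 × 0.2520) = 0.1730 / 0.32222 = 0.5369
O = 0.5369 > 0.4 → Yes.

Yes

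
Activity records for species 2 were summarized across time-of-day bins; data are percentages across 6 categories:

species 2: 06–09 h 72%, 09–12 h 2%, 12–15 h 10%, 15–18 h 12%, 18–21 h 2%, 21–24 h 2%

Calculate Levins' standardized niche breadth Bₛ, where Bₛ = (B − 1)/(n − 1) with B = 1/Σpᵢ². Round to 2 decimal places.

Convert percentages to proportions (divide by 100).
Σpᵢ² = 0.72² + 0.02² + 0.10² + 0.12² + 0.02² + 0.02² = 0.5184 + 0.0004 + 0.0100 + 0.0144 + 0.0004 + 0.0004 = 0.5440
B = 1 / 0.5440 = 1.8382
Bₛ = (B − 1)/(n − 1) = (1.8382 − 1)/(6 − 1) = 0.8382/5 = 0.1676

0.17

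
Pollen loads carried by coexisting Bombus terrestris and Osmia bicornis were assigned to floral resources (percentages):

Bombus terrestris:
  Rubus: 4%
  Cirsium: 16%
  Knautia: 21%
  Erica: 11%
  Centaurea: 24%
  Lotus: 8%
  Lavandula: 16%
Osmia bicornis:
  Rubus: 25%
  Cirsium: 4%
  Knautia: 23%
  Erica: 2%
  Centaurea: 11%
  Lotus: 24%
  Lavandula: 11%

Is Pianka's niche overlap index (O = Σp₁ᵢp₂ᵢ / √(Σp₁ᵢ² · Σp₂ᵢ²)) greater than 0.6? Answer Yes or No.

Convert percentages to proportions (divide by 100).
Σ p₁ᵢp₂ᵢ = 0.0100 + 0.0064 + 0.0483 + 0.0022 + 0.0264 + 0.0192 + 0.0176 = 0.1301
Σp_1ᵢ² = 0.04² + 0.16² + 0.21² + 0.11² + 0.24² + 0.08² + 0.16² = 0.0016 + 0.0256 + 0.0441 + 0.0121 + 0.0576 + 0.0064 + 0.0256 = 0.1730
Σp_2ᵢ² = 0.25² + 0.04² + 0.23² + 0.02² + 0.11² + 0.24² + 0.11² = 0.0625 + 0.0016 + 0.0529 + 0.0004 + 0.0121 + 0.0576 + 0.0121 = 0.1992
O = 0.1301 / √(0.1730 × 0.1992) = 0.1301 / 0.18564 = 0.7008
O = 0.7008 > 0.6 → Yes.

Yes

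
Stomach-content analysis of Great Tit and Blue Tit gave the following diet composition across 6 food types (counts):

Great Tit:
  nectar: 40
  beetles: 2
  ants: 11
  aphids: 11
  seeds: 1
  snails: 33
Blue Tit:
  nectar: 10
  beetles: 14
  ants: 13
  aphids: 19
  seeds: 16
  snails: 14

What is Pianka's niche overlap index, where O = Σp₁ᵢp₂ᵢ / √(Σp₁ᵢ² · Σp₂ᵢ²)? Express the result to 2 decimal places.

0.65

Proportions for Great Tit (n=98): 40/98=0.4082, 2/98=0.0204, 11/98=0.1122, 11/98=0.1122, 1/98=0.0102, 33/98=0.3367
Proportions for Blue Tit (n=86): 10/86=0.1163, 14/86=0.1628, 13/86=0.1512, 19/86=0.2209, 16/86=0.1860, 14/86=0.1628
Σ p₁ᵢp₂ᵢ = 0.047474 + 0.003321 + 0.016965 + 0.024785 + 0.001897 + 0.054815 = 0.149257
Σp_1ᵢ² = 0.4082² + 0.0204² + 0.1122² + 0.1122² + 0.0102² + 0.3367² = 0.166627 + 0.000416 + 0.012589 + 0.012589 + 0.000104 + 0.113367 = 0.305692
Σp_2ᵢ² = 0.1163² + 0.1628² + 0.1512² + 0.2209² + 0.1860² + 0.1628² = 0.013526 + 0.026504 + 0.022861 + 0.048797 + 0.034596 + 0.026504 = 0.172788
O = 0.149257 / √(0.305692 × 0.172788) = 0.149257 / 0.2298258 = 0.6494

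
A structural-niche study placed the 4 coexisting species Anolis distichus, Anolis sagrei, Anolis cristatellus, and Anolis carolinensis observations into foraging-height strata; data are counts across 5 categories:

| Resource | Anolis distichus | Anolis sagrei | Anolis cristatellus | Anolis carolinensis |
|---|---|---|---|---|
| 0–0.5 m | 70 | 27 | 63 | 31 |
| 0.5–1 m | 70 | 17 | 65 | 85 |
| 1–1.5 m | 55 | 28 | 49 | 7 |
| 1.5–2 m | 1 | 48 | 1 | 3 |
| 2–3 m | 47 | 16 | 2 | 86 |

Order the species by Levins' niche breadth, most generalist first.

Proportions for Anolis distichus (n=243): 70/243=0.2881, 70/243=0.2881, 55/243=0.2263, 1/243=0.0041, 47/243=0.1934
Proportions for Anolis sagrei (n=136): 27/136=0.1985, 17/136=0.1250, 28/136=0.2059, 48/136=0.3529, 16/136=0.1176
Proportions for Anolis cristatellus (n=180): 63/180=0.3500, 65/180=0.3611, 49/180=0.2722, 1/180=0.0056, 2/180=0.0111
Proportions for Anolis carolinensis (n=212): 31/212=0.1462, 85/212=0.4009, 7/212=0.0330, 3/212=0.0142, 86/212=0.4057
Σp_distᵢ² = 0.2881² + 0.2881² + 0.2263² + 0.0041² + 0.1934² = 0.083002 + 0.083002 + 0.051212 + 0.000017 + 0.037404 = 0.254637
B_dist = 1 / 0.254637 = 3.9272
Σp_sagrᵢ² = 0.1985² + 0.1250² + 0.2059² + 0.3529² + 0.1176² = 0.039402 + 0.015625 + 0.042395 + 0.124538 + 0.013830 = 0.235790
B_sagr = 1 / 0.235790 = 4.2411
Σp_crisᵢ² = 0.3500² + 0.3611² + 0.2722² + 0.0056² + 0.0111² = 0.122500 + 0.130393 + 0.074093 + 0.000031 + 0.000123 = 0.327140
B_cris = 1 / 0.327140 = 3.0568
Σp_caroᵢ² = 0.1462² + 0.4009² + 0.0330² + 0.0142² + 0.4057² = 0.021374 + 0.160721 + 0.001089 + 0.000202 + 0.164592 = 0.347978
B_caro = 1 / 0.347978 = 2.8737
Ranking by B (broadest → narrowest): Anolis sagrei (4.24) > Anolis distichus (3.93) > Anolis cristatellus (3.06) > Anolis carolinensis (2.87)

Anolis sagrei > Anolis distichus > Anolis cristatellus > Anolis carolinensis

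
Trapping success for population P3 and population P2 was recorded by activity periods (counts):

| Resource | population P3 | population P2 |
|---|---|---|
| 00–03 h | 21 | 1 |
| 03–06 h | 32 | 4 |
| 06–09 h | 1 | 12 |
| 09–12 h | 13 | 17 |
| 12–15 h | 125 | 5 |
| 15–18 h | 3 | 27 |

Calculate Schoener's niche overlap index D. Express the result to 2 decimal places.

0.24

Proportions for population P3 (n=195): 21/195=0.1077, 32/195=0.1641, 1/195=0.0051, 13/195=0.0667, 125/195=0.6410, 3/195=0.0154
Proportions for population P2 (n=66): 1/66=0.0152, 4/66=0.0606, 12/66=0.1818, 17/66=0.2576, 5/66=0.0758, 27/66=0.4091
Σ|p₁ᵢ − p₂ᵢ| = 0.0925 + 0.1035 + 0.1767 + 0.1909 + 0.5652 + 0.3937 = 1.5225
D = 1 − ½ × 1.5225 = 1 − 0.76125 = 0.23875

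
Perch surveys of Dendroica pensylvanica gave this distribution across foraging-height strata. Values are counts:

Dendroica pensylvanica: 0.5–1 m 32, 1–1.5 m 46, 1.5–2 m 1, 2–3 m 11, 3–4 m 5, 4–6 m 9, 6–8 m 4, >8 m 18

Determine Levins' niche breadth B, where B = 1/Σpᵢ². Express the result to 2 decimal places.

4.28

Proportions for Dendroica pensylvanica (n=126): 32/126=0.2540, 46/126=0.3651, 1/126=0.0079, 11/126=0.0873, 5/126=0.0397, 9/126=0.0714, 4/126=0.0317, 18/126=0.1429
Σpᵢ² = 0.2540² + 0.3651² + 0.0079² + 0.0873² + 0.0397² + 0.0714² + 0.0317² + 0.1429² = 0.064516 + 0.133298 + 0.000062 + 0.007621 + 0.001576 + 0.005098 + 0.001005 + 0.020420 = 0.233596
B = 1 / 0.233596 = 4.2809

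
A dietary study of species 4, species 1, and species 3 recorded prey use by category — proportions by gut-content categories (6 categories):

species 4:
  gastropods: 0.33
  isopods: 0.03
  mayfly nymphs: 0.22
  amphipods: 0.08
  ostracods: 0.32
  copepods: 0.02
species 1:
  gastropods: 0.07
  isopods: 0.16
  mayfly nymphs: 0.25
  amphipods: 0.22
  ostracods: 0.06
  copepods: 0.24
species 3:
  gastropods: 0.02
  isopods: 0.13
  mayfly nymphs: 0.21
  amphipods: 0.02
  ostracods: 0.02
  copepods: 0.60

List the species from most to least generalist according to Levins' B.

Σp_4ᵢ² = 0.33² + 0.03² + 0.22² + 0.08² + 0.32² + 0.02² = 0.1089 + 0.0009 + 0.0484 + 0.0064 + 0.1024 + 0.0004 = 0.2674
B_4 = 1 / 0.2674 = 3.7397
Σp_1ᵢ² = 0.07² + 0.16² + 0.25² + 0.22² + 0.06² + 0.24² = 0.0049 + 0.0256 + 0.0625 + 0.0484 + 0.0036 + 0.0576 = 0.2026
B_1 = 1 / 0.2026 = 4.9358
Σp_3ᵢ² = 0.02² + 0.13² + 0.21² + 0.02² + 0.02² + 0.60² = 0.0004 + 0.0169 + 0.0441 + 0.0004 + 0.0004 + 0.3600 = 0.4222
B_3 = 1 / 0.4222 = 2.3685
Ranking by B (broadest → narrowest): species 1 (4.94) > species 4 (3.74) > species 3 (2.37)

species 1 > species 4 > species 3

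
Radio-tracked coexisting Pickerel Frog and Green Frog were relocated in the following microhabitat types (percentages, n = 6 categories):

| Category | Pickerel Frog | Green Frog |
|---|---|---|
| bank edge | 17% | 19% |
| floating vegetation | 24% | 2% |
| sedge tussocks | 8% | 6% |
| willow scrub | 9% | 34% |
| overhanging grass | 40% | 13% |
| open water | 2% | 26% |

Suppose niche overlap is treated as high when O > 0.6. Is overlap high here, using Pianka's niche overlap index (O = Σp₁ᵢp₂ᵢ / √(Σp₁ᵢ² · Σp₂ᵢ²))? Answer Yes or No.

No

Convert percentages to proportions (divide by 100).
Σ p₁ᵢp₂ᵢ = 0.0323 + 0.0048 + 0.0048 + 0.0306 + 0.0520 + 0.0052 = 0.1297
Σp_1ᵢ² = 0.17² + 0.24² + 0.08² + 0.09² + 0.40² + 0.02² = 0.0289 + 0.0576 + 0.0064 + 0.0081 + 0.1600 + 0.0004 = 0.2614
Σp_2ᵢ² = 0.19² + 0.02² + 0.06² + 0.34² + 0.13² + 0.26² = 0.0361 + 0.0004 + 0.0036 + 0.1156 + 0.0169 + 0.0676 = 0.2402
O = 0.1297 / √(0.2614 × 0.2402) = 0.1297 / 0.25058 = 0.5176
O = 0.5176 < 0.6 → No.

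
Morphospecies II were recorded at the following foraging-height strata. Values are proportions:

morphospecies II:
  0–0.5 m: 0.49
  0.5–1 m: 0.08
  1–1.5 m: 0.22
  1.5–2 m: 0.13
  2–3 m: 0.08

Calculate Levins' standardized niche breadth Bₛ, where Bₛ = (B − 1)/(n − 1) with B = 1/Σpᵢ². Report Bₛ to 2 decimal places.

Σpᵢ² = 0.49² + 0.08² + 0.22² + 0.13² + 0.08² = 0.2401 + 0.0064 + 0.0484 + 0.0169 + 0.0064 = 0.3182
B = 1 / 0.3182 = 3.1427
Bₛ = (B − 1)/(n − 1) = (3.1427 − 1)/(5 − 1) = 2.1427/4 = 0.5357

0.54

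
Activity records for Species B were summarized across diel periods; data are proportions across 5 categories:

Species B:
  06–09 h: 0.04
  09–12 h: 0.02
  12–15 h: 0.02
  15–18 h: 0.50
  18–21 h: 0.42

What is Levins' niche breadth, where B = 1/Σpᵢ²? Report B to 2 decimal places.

2.33

Σpᵢ² = 0.04² + 0.02² + 0.02² + 0.50² + 0.42² = 0.0016 + 0.0004 + 0.0004 + 0.2500 + 0.1764 = 0.4288
B = 1 / 0.4288 = 2.3321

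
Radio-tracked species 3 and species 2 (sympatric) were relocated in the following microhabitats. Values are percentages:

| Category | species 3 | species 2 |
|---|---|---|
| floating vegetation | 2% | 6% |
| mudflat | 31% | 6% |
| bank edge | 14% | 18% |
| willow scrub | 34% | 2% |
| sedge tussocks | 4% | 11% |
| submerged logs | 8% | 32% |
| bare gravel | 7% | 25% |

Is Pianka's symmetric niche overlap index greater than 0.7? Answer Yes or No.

No

Convert percentages to proportions (divide by 100).
Σ p₁ᵢp₂ᵢ = 0.0012 + 0.0186 + 0.0252 + 0.0068 + 0.0044 + 0.0256 + 0.0175 = 0.0993
Σp_1ᵢ² = 0.02² + 0.31² + 0.14² + 0.34² + 0.04² + 0.08² + 0.07² = 0.0004 + 0.0961 + 0.0196 + 0.1156 + 0.0016 + 0.0064 + 0.0049 = 0.2446
Σp_2ᵢ² = 0.06² + 0.06² + 0.18² + 0.02² + 0.11² + 0.32² + 0.25² = 0.0036 + 0.0036 + 0.0324 + 0.0004 + 0.0121 + 0.1024 + 0.0625 = 0.2170
O = 0.0993 / √(0.2446 × 0.2170) = 0.0993 / 0.23039 = 0.4310
O = 0.4310 < 0.7 → No.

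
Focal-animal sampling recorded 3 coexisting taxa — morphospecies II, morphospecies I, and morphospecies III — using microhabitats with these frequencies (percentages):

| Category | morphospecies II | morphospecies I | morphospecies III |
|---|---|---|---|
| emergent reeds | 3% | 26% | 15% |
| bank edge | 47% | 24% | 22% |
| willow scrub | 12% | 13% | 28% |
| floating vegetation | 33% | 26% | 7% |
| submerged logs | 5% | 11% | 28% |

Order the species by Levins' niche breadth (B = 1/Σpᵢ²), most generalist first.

Convert percentages to proportions (divide by 100).
Σp_IIᵢ² = 0.03² + 0.47² + 0.12² + 0.33² + 0.05² = 0.0009 + 0.2209 + 0.0144 + 0.1089 + 0.0025 = 0.3476
B_II = 1 / 0.3476 = 2.8769
Σp_Iᵢ² = 0.26² + 0.24² + 0.13² + 0.26² + 0.11² = 0.0676 + 0.0576 + 0.0169 + 0.0676 + 0.0121 = 0.2218
B_I = 1 / 0.2218 = 4.5086
Σp_IIIᵢ² = 0.15² + 0.22² + 0.28² + 0.07² + 0.28² = 0.0225 + 0.0484 + 0.0784 + 0.0049 + 0.0784 = 0.2326
B_III = 1 / 0.2326 = 4.2992
Ranking by B (broadest → narrowest): morphospecies I (4.51) > morphospecies III (4.30) > morphospecies II (2.88)

morphospecies I > morphospecies III > morphospecies II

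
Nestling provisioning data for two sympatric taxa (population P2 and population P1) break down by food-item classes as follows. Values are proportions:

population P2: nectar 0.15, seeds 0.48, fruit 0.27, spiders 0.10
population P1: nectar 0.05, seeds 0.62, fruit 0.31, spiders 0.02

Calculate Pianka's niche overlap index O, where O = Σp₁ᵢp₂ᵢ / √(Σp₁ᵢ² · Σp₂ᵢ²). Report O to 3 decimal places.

0.970

Σ p₁ᵢp₂ᵢ = 0.0075 + 0.2976 + 0.0837 + 0.0020 = 0.3908
Σp_1ᵢ² = 0.15² + 0.48² + 0.27² + 0.10² = 0.0225 + 0.2304 + 0.0729 + 0.0100 = 0.3358
Σp_2ᵢ² = 0.05² + 0.62² + 0.31² + 0.02² = 0.0025 + 0.3844 + 0.0961 + 0.0004 = 0.4834
O = 0.3908 / √(0.3358 × 0.4834) = 0.3908 / 0.402897 = 0.96997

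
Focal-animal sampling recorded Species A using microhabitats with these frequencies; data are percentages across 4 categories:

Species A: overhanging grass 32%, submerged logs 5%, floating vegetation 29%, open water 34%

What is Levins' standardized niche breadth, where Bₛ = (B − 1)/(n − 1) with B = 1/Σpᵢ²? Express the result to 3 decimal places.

Convert percentages to proportions (divide by 100).
Σpᵢ² = 0.32² + 0.05² + 0.29² + 0.34² = 0.1024 + 0.0025 + 0.0841 + 0.1156 = 0.3046
B = 1 / 0.3046 = 3.28299
Bₛ = (B − 1)/(n − 1) = (3.28299 − 1)/(4 − 1) = 2.28299/3 = 0.76100

0.761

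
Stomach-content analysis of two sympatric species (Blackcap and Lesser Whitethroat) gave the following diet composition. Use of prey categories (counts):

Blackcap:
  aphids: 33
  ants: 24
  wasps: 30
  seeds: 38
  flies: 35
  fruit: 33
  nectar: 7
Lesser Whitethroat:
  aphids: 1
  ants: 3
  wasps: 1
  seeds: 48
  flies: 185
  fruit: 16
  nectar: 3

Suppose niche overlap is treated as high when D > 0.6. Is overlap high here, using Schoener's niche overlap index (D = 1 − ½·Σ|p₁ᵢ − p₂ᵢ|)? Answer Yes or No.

No

Proportions for Blackcap (n=200): 33/200=0.1650, 24/200=0.1200, 30/200=0.1500, 38/200=0.1900, 35/200=0.1750, 33/200=0.1650, 7/200=0.0350
Proportions for Lesser Whitethroat (n=257): 1/257=0.0039, 3/257=0.0117, 1/257=0.0039, 48/257=0.1868, 185/257=0.7198, 16/257=0.0623, 3/257=0.0117
Σ|p₁ᵢ − p₂ᵢ| = 0.1611 + 0.1083 + 0.1461 + 0.0032 + 0.5448 + 0.1027 + 0.0233 = 1.0895
D = 1 − ½ × 1.0895 = 1 − 0.54475 = 0.45525
D = 0.45525 < 0.6 → No.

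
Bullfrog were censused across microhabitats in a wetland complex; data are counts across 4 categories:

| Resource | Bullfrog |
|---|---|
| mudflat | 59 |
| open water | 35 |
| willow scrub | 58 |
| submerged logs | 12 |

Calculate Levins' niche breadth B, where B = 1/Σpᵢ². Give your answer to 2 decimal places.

3.27

Proportions for Bullfrog (n=164): 59/164=0.3598, 35/164=0.2134, 58/164=0.3537, 12/164=0.0732
Σpᵢ² = 0.3598² + 0.2134² + 0.3537² + 0.0732² = 0.129456 + 0.045540 + 0.125104 + 0.005358 = 0.305458
B = 1 / 0.305458 = 3.2738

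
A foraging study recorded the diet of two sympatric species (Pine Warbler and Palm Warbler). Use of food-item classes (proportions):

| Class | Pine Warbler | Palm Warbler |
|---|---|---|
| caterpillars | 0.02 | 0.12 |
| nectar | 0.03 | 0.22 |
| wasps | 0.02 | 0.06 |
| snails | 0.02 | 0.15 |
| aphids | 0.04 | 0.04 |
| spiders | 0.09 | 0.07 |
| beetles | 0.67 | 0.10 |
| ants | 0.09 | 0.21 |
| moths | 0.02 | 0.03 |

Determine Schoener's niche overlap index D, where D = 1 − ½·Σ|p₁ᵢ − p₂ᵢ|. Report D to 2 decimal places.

Σ|p₁ᵢ − p₂ᵢ| = 0.10 + 0.19 + 0.04 + 0.13 + 0.00 + 0.02 + 0.57 + 0.12 + 0.01 = 1.18
D = 1 − ½ × 1.18 = 1 − 0.590 = 0.4100

0.41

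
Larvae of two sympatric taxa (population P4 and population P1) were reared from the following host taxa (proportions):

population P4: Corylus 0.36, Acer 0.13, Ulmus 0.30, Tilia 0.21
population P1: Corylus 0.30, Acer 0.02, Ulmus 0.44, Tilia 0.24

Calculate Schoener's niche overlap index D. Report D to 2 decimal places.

Σ|p₁ᵢ − p₂ᵢ| = 0.06 + 0.11 + 0.14 + 0.03 = 0.34
D = 1 − ½ × 0.34 = 1 − 0.170 = 0.8300

0.83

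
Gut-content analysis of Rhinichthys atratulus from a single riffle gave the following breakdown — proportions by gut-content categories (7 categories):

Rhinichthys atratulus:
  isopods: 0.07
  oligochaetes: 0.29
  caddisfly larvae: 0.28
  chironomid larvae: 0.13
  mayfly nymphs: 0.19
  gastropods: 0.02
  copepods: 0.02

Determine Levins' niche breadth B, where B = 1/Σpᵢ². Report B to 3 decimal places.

4.521

Σpᵢ² = 0.07² + 0.29² + 0.28² + 0.13² + 0.19² + 0.02² + 0.02² = 0.0049 + 0.0841 + 0.0784 + 0.0169 + 0.0361 + 0.0004 + 0.0004 = 0.2212
B = 1 / 0.2212 = 4.52080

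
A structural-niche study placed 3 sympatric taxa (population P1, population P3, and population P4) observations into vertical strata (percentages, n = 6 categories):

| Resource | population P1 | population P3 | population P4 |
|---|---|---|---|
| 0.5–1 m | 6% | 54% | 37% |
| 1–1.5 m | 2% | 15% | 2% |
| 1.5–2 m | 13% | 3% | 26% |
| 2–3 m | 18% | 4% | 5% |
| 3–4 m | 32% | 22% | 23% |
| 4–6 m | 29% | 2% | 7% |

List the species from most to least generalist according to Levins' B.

population P1 > population P4 > population P3

Convert percentages to proportions (divide by 100).
Σp_P1ᵢ² = 0.06² + 0.02² + 0.13² + 0.18² + 0.32² + 0.29² = 0.0036 + 0.0004 + 0.0169 + 0.0324 + 0.1024 + 0.0841 = 0.2398
B_P1 = 1 / 0.2398 = 4.1701
Σp_P3ᵢ² = 0.54² + 0.15² + 0.03² + 0.04² + 0.22² + 0.02² = 0.2916 + 0.0225 + 0.0009 + 0.0016 + 0.0484 + 0.0004 = 0.3654
B_P3 = 1 / 0.3654 = 2.7367
Σp_P4ᵢ² = 0.37² + 0.02² + 0.26² + 0.05² + 0.23² + 0.07² = 0.1369 + 0.0004 + 0.0676 + 0.0025 + 0.0529 + 0.0049 = 0.2652
B_P4 = 1 / 0.2652 = 3.7707
Ranking by B (broadest → narrowest): population P1 (4.17) > population P4 (3.77) > population P3 (2.74)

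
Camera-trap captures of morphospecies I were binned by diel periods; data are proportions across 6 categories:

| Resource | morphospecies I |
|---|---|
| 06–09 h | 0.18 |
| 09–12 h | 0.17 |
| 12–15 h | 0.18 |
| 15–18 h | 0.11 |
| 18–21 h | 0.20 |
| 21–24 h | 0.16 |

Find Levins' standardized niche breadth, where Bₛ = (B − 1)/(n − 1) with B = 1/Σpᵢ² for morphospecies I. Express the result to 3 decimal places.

Σpᵢ² = 0.18² + 0.17² + 0.18² + 0.11² + 0.20² + 0.16² = 0.0324 + 0.0289 + 0.0324 + 0.0121 + 0.0400 + 0.0256 = 0.1714
B = 1 / 0.1714 = 5.83431
Bₛ = (B − 1)/(n − 1) = (5.83431 − 1)/(6 − 1) = 4.83431/5 = 0.96686

0.967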